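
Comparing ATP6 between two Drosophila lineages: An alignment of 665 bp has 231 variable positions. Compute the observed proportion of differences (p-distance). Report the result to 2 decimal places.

0.35

p = 231/665 = 0.347368… ≈ 0.35 (to 2 d.p.).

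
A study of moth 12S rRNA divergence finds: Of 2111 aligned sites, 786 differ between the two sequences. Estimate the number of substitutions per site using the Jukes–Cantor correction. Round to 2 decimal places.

0.51

p = 786/2111 ≈ 0.372335.
d = −(3/4) ln(1 − 4p/3) = −0.75 ln(1 − 0.496447) = −0.75 ln(0.503553)
  = −0.75 × (-0.686066) = 0.514550 substitutions/site.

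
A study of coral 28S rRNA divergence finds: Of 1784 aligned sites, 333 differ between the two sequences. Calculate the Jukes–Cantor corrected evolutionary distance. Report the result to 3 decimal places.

0.215

p = 333/1784 ≈ 0.186659.
d = −(3/4) ln(1 − 4p/3) = −0.75 ln(1 − 0.248879) = −0.75 ln(0.751121)
  = −0.75 × (-0.286189) = 0.214642 substitutions/site.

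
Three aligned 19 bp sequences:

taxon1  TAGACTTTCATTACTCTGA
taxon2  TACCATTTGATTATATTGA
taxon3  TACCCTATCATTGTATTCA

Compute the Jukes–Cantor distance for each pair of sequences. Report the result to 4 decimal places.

taxon1–taxon2: 7/19 sites differ → p ≈ 0.368421, d = −0.75 ln(1 − 0.491228) = 0.506816 ≈ 0.5068.
taxon1–taxon3: 8/19 sites differ → p ≈ 0.421053, d = −0.75 ln(1 − 0.561404) = 0.618132 ≈ 0.6181.
taxon2–taxon3: 5/19 sites differ → p ≈ 0.263158, d = −0.75 ln(1 − 0.350877) = 0.324100 ≈ 0.3241.

d(taxon1,taxon2) = 0.5068, d(taxon1,taxon3) = 0.6181, d(taxon2,taxon3) = 0.3241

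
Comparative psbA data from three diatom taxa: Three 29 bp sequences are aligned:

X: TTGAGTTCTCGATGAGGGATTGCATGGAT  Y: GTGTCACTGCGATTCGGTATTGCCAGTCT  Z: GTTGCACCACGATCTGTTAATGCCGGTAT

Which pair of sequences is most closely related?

X–Y: 14/29 differ, p = 0.483, d = 0.774.
X–Z: 15/29 differ, p = 0.517, d = 0.878.
Y–Z: 10/29 differ, p = 0.345, d = 0.462.
The smallest distance is between Y and Z.

Y and Z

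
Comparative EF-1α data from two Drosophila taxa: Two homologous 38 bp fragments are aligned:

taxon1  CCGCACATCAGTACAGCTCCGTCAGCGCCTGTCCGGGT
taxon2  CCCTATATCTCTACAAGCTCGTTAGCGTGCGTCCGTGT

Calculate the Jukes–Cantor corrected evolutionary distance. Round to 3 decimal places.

0.507

The sequences differ at 14 of 38 sites, so p = 14/38 ≈ 0.368421.
d = −(3/4) ln(1 − 4p/3) = −0.75 ln(1 − 0.491228) = −0.75 ln(0.508772)
  = −0.75 × (-0.675755) = 0.506816 substitutions/site.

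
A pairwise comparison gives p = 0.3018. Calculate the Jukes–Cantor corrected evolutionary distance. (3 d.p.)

d = −(3/4) ln(1 − 4p/3) = −0.75 ln(1 − 0.4024) = −0.75 ln(0.5976)
  = −0.75 × (-0.514834) = 0.386126 substitutions/site.

0.386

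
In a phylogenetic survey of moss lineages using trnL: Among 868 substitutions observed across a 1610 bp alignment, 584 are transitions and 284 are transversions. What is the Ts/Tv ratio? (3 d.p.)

R = 584/284 = 2.056338… ≈ 2.056 (to 3 d.p.).

2.056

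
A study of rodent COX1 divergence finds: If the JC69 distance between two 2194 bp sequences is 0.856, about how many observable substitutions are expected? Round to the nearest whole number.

Invert JC69: p = (3/4)(1 − e^(−4d/3)) = 0.75 × (1 − e^(-1.141333)) = 0.75 × (1 − 0.319393) = 0.510455.
Expected differing sites = pL ≈ 0.510455 × 2194 = 1119.93827 ≈ 1120.

1120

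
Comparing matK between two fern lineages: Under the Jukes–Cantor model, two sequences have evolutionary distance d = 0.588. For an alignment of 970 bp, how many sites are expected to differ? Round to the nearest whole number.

Invert JC69: p = (3/4)(1 − e^(−4d/3)) = 0.75 × (1 − e^(-0.784)) = 0.75 × (1 − 0.456576) = 0.407568.
Expected differing sites = pL ≈ 0.407568 × 970 = 395.34096 ≈ 395.

395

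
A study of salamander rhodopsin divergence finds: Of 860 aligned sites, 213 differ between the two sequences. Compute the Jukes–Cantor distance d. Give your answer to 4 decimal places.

0.3006

p = 213/860 ≈ 0.247674.
d = −(3/4) ln(1 − 4p/3) = −0.75 ln(1 − 0.330232) = −0.75 ln(0.669768)
  = −0.75 × (-0.400824) = 0.300618 substitutions/site.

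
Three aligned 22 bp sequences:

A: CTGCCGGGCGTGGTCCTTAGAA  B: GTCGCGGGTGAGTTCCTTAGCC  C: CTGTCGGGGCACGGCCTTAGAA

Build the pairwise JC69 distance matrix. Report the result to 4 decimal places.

A–B: 8/22 sites differ → p ≈ 0.363636, d = −0.75 ln(1 − 0.484848) = 0.497470 ≈ 0.4975.
A–C: 6/22 sites differ → p ≈ 0.272727, d = −0.75 ln(1 − 0.363636) = 0.338988 ≈ 0.3390.
B–C: 10/22 sites differ → p ≈ 0.454545, d = −0.75 ln(1 − 0.60606) = 0.698667 ≈ 0.6987.

d(A,B) = 0.4975, d(A,C) = 0.3390, d(B,C) = 0.6987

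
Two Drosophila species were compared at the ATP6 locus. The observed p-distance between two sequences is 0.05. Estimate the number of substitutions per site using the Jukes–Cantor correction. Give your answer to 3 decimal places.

d = −(3/4) ln(1 − 4p/3) = −0.75 ln(1 − 0.066667) = −0.75 ln(0.933333)
  = −0.75 × (-0.068993) = 0.051745 substitutions/site.

0.052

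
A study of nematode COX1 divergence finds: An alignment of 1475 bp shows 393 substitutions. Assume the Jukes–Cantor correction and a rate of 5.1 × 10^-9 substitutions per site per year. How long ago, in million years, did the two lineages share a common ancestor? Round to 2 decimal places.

p = 393/1475 ≈ 0.266441.
d = −(3/4) ln(1 − 4p/3) = −0.75 ln(1 − 0.355255) = −0.75 ln(0.644745)
  = −0.75 × (-0.438900) = 0.329175 substitutions/site.
Under a molecular clock d = 2μt, so t = d/(2μ) = 0.329175 / (2 × 5.1 × 10^-9) = 32.27 million years.

32.27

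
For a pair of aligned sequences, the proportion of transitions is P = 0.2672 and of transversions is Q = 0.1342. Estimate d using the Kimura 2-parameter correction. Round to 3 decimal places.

0.630

Under the Kimura two-parameter model, d = −½ ln(1 − 2P − Q) − ¼ ln(1 − 2Q).
1 − 2P − Q = 0.3314, giving −½ ln(0.3314) = 0.552215.
1 − 2Q = 0.7316, giving −¼ ln(0.7316) = 0.078130.
d = 0.552215 + 0.078130 = 0.630345.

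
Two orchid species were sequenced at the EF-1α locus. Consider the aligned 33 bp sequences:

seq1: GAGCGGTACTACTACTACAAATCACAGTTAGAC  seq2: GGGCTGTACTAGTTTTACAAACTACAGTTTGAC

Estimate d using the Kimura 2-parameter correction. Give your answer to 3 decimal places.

Of 33 sites, 4 differences are transitions and 4 are transversions, so P = 4/33 ≈ 0.121212 and Q = 4/33 ≈ 0.121212.
Under the Kimura two-parameter model, d = −½ ln(1 − 2P − Q) − ¼ ln(1 − 2Q).
1 − 2P − Q = 0.636364, giving −½ ln(0.636364) = 0.225992.
1 − 2Q = 0.757576, giving −¼ ln(0.757576) = 0.069408.
d = 0.225992 + 0.069408 = 0.295400.

0.295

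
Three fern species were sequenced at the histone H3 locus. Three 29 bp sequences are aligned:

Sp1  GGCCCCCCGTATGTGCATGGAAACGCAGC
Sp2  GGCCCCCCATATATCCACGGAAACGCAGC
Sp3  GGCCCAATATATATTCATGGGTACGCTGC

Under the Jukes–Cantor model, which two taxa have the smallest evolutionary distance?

Sp1–Sp2: 4/29 differ, p = 0.138, d = 0.152.
Sp1–Sp3: 9/29 differ, p = 0.310, d = 0.401.
Sp2–Sp3: 8/29 differ, p = 0.276, d = 0.344.
The smallest distance is between Sp1 and Sp2.

Sp1 and Sp2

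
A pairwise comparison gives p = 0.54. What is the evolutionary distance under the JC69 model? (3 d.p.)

d = −(3/4) ln(1 − 4p/3) = −0.75 ln(1 − 0.72) = −0.75 ln(0.28)
  = −0.75 × (-1.272966) = 0.954725 substitutions/site.

0.955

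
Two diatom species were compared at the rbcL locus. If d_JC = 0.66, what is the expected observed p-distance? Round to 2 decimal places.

0.44

p = (3/4)(1 − e^(−4d/3)) = 0.75 × (1 − e^(-0.88)) = 0.75 × (1 − 0.414783) = 0.438913.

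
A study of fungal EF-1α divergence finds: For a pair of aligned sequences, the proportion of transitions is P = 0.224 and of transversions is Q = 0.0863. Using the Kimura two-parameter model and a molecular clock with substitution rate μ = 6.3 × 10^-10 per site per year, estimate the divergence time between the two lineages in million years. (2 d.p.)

Under the Kimura two-parameter model, d = −½ ln(1 − 2P − Q) − ¼ ln(1 − 2Q).
1 − 2P − Q = 0.4657, giving −½ ln(0.4657) = 0.382107.
1 − 2Q = 0.8274, giving −¼ ln(0.8274) = 0.047367.
d = 0.382107 + 0.047367 = 0.429474.
Under a molecular clock d = 2μt, so t = d/(2μ) = 0.429474 / (2 × 6.3 × 10^-10) = 340.85 million years.

340.85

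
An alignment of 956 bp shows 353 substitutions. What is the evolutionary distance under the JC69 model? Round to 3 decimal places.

0.508

p = 353/956 ≈ 0.369247.
d = −(3/4) ln(1 − 4p/3) = −0.75 ln(1 − 0.492329) = −0.75 ln(0.507671)
  = −0.75 × (-0.677922) = 0.508442 substitutions/site.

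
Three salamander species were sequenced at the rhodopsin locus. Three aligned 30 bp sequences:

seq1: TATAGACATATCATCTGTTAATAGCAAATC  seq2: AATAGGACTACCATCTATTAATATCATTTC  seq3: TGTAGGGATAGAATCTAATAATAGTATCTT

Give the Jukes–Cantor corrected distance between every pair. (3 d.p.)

seq1–seq2: 9/30 sites differ → p = 0.3, d = −0.75 ln(1 − 0.4) = 0.383119 ≈ 0.383.
seq1–seq3: 11/30 sites differ → p ≈ 0.366667, d = −0.75 ln(1 − 0.488889) = 0.503376 ≈ 0.503.
seq2–seq3: 11/30 sites differ → p ≈ 0.366667, d = −0.75 ln(1 − 0.488889) = 0.503376 ≈ 0.503.

d(seq1,seq2) = 0.383, d(seq1,seq3) = 0.503, d(seq2,seq3) = 0.503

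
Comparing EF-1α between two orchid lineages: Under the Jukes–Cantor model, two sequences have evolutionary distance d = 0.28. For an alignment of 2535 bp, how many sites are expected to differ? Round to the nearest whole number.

592

Invert JC69: p = (3/4)(1 − e^(−4d/3)) = 0.75 × (1 − e^(-0.373333)) = 0.75 × (1 − 0.688436) = 0.233673.
Expected differing sites = pL ≈ 0.233673 × 2535 = 592.361055 ≈ 592.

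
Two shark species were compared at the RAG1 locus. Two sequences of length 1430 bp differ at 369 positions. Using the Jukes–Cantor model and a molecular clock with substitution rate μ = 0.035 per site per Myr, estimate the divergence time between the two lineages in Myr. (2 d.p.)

4.52

p = 369/1430 ≈ 0.258042.
d = −(3/4) ln(1 − 4p/3) = −0.75 ln(1 − 0.344056) = −0.75 ln(0.655944)
  = −0.75 × (-0.421680) = 0.316260 substitutions/site.
Under a molecular clock d = 2μt, so t = d/(2μ) = 0.316260 / (2 × 0.035) = 4.52 Myr.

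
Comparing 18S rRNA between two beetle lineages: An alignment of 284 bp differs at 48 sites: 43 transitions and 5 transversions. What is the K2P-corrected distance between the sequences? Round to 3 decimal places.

0.202

P = 43/284 ≈ 0.151408 and Q = 5/284 ≈ 0.017606.
Under the Kimura two-parameter model, d = −½ ln(1 − 2P − Q) − ¼ ln(1 − 2Q).
1 − 2P − Q = 0.679578, giving −½ ln(0.679578) = 0.193142.
1 − 2Q = 0.964788, giving −¼ ln(0.964788) = 0.008962.
d = 0.193142 + 0.008962 = 0.202104.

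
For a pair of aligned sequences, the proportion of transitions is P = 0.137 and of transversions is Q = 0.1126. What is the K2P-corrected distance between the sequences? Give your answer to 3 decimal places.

Under the Kimura two-parameter model, d = −½ ln(1 − 2P − Q) − ¼ ln(1 − 2Q).
1 − 2P − Q = 0.6134, giving −½ ln(0.6134) = 0.244369.
1 − 2Q = 0.7748, giving −¼ ln(0.7748) = 0.063788.
d = 0.244369 + 0.063788 = 0.308157.

0.308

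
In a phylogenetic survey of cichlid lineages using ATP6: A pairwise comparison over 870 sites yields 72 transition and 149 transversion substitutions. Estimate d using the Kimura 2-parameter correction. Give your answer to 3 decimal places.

P = 72/870 ≈ 0.082759 and Q = 149/870 ≈ 0.171264.
Under the Kimura two-parameter model, d = −½ ln(1 − 2P − Q) − ¼ ln(1 − 2Q).
1 − 2P − Q = 0.663218, giving −½ ln(0.663218) = 0.205326.
1 − 2Q = 0.657472, giving −¼ ln(0.657472) = 0.104838.
d = 0.205326 + 0.104838 = 0.310164.

0.310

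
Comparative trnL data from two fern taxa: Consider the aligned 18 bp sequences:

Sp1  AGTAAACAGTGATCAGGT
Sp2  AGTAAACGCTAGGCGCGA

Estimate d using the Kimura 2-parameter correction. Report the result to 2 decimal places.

0.70

Of 18 sites, 4 differences are transitions and 4 are transversions, so P = 4/18 ≈ 0.222222 and Q = 4/18 ≈ 0.222222.
Under the Kimura two-parameter model, d = −½ ln(1 − 2P − Q) − ¼ ln(1 − 2Q).
1 − 2P − Q = 0.333334, giving −½ ln(0.333334) = 0.549305.
1 − 2Q = 0.555556, giving −¼ ln(0.555556) = 0.146946.
d = 0.549305 + 0.146946 = 0.696251.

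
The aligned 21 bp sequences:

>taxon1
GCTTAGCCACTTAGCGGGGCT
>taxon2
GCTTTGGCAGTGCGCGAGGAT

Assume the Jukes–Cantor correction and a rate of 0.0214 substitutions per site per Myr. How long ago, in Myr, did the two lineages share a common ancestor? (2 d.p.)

The sequences differ at 7 of 21 sites (5, 7, 10, 12, 13, 17, 20), so p = 7/21 ≈ 0.333333.
d = −(3/4) ln(1 − 4p/3) = −0.75 ln(1 − 0.444444) = −0.75 ln(0.555556)
  = −0.75 × (-0.587786) = 0.440840 substitutions/site.
Under a molecular clock d = 2μt, so t = d/(2μ) = 0.440840 / (2 × 0.0214) = 10.30 Myr.

10.30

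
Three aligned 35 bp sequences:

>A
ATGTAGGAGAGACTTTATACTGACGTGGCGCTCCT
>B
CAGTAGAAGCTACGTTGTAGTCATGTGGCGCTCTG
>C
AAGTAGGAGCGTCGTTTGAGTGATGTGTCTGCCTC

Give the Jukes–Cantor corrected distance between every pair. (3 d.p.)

d(A,B) = 0.458, d(A,C) = 0.572, d(B,C) = 0.458

A–B: 12/35 sites differ → p ≈ 0.342857, d = −0.75 ln(1 − 0.457143) = 0.458182 ≈ 0.458.
A–C: 14/35 sites differ → p = 0.4, d = −0.75 ln(1 − 0.533333) = 0.571605 ≈ 0.572.
B–C: 12/35 sites differ → p ≈ 0.342857, d = −0.75 ln(1 − 0.457143) = 0.458182 ≈ 0.458.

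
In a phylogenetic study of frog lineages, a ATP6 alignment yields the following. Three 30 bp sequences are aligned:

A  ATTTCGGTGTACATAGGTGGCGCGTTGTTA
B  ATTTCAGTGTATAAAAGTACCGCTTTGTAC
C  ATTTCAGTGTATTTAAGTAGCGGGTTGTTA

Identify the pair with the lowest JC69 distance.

A and C

A–B: 9/30 differ, p = 0.300, d = 0.383.
A–C: 6/30 differ, p = 0.200, d = 0.233.
B–C: 7/30 differ, p = 0.233, d = 0.280.
The smallest distance is between A and C.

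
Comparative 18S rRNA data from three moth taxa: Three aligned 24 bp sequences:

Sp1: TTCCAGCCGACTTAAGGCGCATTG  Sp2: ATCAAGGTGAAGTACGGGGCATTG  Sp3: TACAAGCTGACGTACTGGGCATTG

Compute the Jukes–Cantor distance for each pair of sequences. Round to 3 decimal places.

Sp1–Sp2: 8/24 sites differ → p ≈ 0.333333, d = −0.75 ln(1 − 0.444444) = 0.440839 ≈ 0.441.
Sp1–Sp3: 7/24 sites differ → p ≈ 0.291667, d = −0.75 ln(1 − 0.388889) = 0.369358 ≈ 0.369.
Sp2–Sp3: 5/24 sites differ → p ≈ 0.208333, d = −0.75 ln(1 − 0.277777) = 0.244066 ≈ 0.244.

d(Sp1,Sp2) = 0.441, d(Sp1,Sp3) = 0.369, d(Sp2,Sp3) = 0.244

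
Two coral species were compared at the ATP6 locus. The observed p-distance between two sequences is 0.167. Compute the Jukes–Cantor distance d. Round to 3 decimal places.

d = −(3/4) ln(1 − 4p/3) = −0.75 ln(1 − 0.222667) = −0.75 ln(0.777333)
  = −0.75 × (-0.251886) = 0.188915 substitutions/site.

0.189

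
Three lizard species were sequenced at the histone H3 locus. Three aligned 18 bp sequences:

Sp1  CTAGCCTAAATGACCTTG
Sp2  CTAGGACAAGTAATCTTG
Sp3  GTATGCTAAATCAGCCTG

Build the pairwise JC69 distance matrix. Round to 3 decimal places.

Sp1–Sp2: 6/18 sites differ → p ≈ 0.333333, d = −0.75 ln(1 − 0.444444) = 0.440839 ≈ 0.441.
Sp1–Sp3: 6/18 sites differ → p ≈ 0.333333, d = −0.75 ln(1 − 0.444444) = 0.440839 ≈ 0.441.
Sp2–Sp3: 8/18 sites differ → p ≈ 0.444444, d = −0.75 ln(1 − 0.592592) = 0.673455 ≈ 0.673.

d(Sp1,Sp2) = 0.441, d(Sp1,Sp3) = 0.441, d(Sp2,Sp3) = 0.673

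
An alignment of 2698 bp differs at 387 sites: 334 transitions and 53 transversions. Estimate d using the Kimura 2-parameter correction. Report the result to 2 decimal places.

P = 334/2698 ≈ 0.123795 and Q = 53/2698 ≈ 0.019644.
Under the Kimura two-parameter model, d = −½ ln(1 − 2P − Q) − ¼ ln(1 − 2Q).
1 − 2P − Q = 0.732766, giving −½ ln(0.732766) = 0.155464.
1 − 2Q = 0.960712, giving −¼ ln(0.960712) = 0.010020.
d = 0.155464 + 0.010020 = 0.165484.

0.17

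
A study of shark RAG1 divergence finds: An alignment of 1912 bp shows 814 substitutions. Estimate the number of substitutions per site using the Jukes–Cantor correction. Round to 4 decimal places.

p = 814/1912 ≈ 0.425732.
d = −(3/4) ln(1 − 4p/3) = −0.75 ln(1 − 0.567643) = −0.75 ln(0.432357)
  = −0.75 × (-0.838504) = 0.628878 substitutions/site.

0.6289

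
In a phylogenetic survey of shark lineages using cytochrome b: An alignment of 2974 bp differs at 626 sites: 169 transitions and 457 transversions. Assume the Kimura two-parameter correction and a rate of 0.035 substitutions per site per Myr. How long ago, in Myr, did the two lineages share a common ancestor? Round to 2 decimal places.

3.53

P = 169/2974 ≈ 0.056826 and Q = 457/2974 ≈ 0.153665.
Under the Kimura two-parameter model, d = −½ ln(1 − 2P − Q) − ¼ ln(1 − 2Q).
1 − 2P − Q = 0.732683, giving −½ ln(0.732683) = 0.155521.
1 − 2Q = 0.69267, giving −¼ ln(0.69267) = 0.091800.
d = 0.155521 + 0.091800 = 0.247321.
Under a molecular clock d = 2μt, so t = d/(2μ) = 0.247321 / (2 × 0.035) = 3.53 Myr.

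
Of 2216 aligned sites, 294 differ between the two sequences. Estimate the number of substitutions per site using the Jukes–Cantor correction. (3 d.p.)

p = 294/2216 ≈ 0.132671.
d = −(3/4) ln(1 − 4p/3) = −0.75 ln(1 − 0.176895) = −0.75 ln(0.823105)
  = −0.75 × (-0.194672) = 0.146004 substitutions/site.

0.146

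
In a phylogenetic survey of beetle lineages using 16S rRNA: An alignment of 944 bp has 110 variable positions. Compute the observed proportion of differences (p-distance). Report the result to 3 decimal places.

p = 110/944 = 0.116525… ≈ 0.117 (to 3 d.p.).

0.117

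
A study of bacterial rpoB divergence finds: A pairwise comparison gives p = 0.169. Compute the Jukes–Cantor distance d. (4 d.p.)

d = −(3/4) ln(1 − 4p/3) = −0.75 ln(1 − 0.225333) = −0.75 ln(0.774667)
  = −0.75 × (-0.255322) = 0.191492 substitutions/site.

0.1915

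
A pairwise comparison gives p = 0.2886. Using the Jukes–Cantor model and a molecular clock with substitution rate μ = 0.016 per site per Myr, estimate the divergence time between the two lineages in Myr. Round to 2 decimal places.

d = −(3/4) ln(1 − 4p/3) = −0.75 ln(1 − 0.3848) = −0.75 ln(0.6152)
  = −0.75 × (-0.485808) = 0.364356 substitutions/site.
Under a molecular clock d = 2μt, so t = d/(2μ) = 0.364356 / (2 × 0.016) = 11.39 Myr.

11.39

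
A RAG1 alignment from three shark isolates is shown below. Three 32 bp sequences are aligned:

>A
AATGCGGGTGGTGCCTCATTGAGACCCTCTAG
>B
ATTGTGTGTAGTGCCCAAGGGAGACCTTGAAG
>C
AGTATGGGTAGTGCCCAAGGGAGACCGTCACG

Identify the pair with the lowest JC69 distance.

A–B: 11/32 differ, p = 0.344, d = 0.460.
A–C: 11/32 differ, p = 0.344, d = 0.460.
B–C: 6/32 differ, p = 0.188, d = 0.216.
The smallest distance is between B and C.

B and C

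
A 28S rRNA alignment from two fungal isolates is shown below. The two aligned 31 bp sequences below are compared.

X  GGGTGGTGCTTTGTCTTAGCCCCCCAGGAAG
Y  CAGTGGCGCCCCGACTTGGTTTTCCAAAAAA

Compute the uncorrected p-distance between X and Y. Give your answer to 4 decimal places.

The sequences differ at 15 of 31 positions.
p = 15/31 = 0.483870… ≈ 0.4839 (to 4 d.p.).

0.4839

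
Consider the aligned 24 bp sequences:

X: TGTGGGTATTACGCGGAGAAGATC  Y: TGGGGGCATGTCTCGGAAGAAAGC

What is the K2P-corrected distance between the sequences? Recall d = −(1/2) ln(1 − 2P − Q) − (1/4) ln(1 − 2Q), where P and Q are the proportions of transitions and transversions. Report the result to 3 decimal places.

Of 24 sites, 4 differences are transitions and 5 are transversions, so P = 4/24 ≈ 0.166667 and Q = 5/24 ≈ 0.208333.
Under the Kimura two-parameter model, d = −½ ln(1 − 2P − Q) − ¼ ln(1 − 2Q).
1 − 2P − Q = 0.458333, giving −½ ln(0.458333) = 0.390080.
1 − 2Q = 0.583334, giving −¼ ln(0.583334) = 0.134749.
d = 0.390080 + 0.134749 = 0.524829.

0.525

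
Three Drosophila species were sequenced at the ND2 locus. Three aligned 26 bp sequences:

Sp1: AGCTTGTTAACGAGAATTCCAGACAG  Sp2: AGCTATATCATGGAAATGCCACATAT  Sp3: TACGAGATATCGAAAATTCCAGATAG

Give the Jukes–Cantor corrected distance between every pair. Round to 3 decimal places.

d(Sp1,Sp2) = 0.623, d(Sp1,Sp3) = 0.396, d(Sp2,Sp3) = 0.623

Sp1–Sp2: 11/26 sites differ → p ≈ 0.423077, d = −0.75 ln(1 − 0.564103) = 0.622762 ≈ 0.623.
Sp1–Sp3: 8/26 sites differ → p ≈ 0.307692, d = −0.75 ln(1 − 0.410256) = 0.396050 ≈ 0.396.
Sp2–Sp3: 11/26 sites differ → p ≈ 0.423077, d = −0.75 ln(1 − 0.564103) = 0.622762 ≈ 0.623.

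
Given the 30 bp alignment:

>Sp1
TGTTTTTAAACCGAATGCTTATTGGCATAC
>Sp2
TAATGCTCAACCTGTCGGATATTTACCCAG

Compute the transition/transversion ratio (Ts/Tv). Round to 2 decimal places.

0.60

Transitions are A↔G and C↔T; transversions are all other mismatches.
Transitions: 6. Transversions: 10.
R = 6/10 = 0.60.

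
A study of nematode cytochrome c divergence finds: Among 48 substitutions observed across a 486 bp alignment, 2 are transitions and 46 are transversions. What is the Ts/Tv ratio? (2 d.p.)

R = 2/46 = 0.043478… ≈ 0.04 (to 2 d.p.).

0.04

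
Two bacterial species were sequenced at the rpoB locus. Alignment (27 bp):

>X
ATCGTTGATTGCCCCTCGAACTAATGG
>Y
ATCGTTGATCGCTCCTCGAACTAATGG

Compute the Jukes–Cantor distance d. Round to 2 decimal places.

0.08

The sequences differ at 2 of 27 sites (10, 13), so p = 2/27 ≈ 0.074074.
d = −(3/4) ln(1 − 4p/3) = −0.75 ln(1 − 0.098765) = −0.75 ln(0.901235)
  = −0.75 × (-0.103989) = 0.077992 substitutions/site.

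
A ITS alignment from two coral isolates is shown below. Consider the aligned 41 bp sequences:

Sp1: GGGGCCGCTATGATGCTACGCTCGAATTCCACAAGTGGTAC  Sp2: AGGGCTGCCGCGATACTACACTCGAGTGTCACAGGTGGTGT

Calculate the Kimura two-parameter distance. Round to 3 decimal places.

0.483

Of 41 sites, 12 differences are transitions and 1 are transversions, so P = 12/41 ≈ 0.292683 and Q = 1/41 ≈ 0.02439.
Under the Kimura two-parameter model, d = −½ ln(1 − 2P − Q) − ¼ ln(1 − 2Q).
1 − 2P − Q = 0.390244, giving −½ ln(0.390244) = 0.470492.
1 − 2Q = 0.95122, giving −¼ ln(0.95122) = 0.012502.
d = 0.470492 + 0.012502 = 0.482994.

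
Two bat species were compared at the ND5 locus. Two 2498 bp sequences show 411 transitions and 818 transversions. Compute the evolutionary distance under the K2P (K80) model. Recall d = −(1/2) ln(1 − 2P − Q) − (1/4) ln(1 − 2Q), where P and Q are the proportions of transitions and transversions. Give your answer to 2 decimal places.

0.80

P = 411/2498 ≈ 0.164532 and Q = 818/2498 ≈ 0.327462.
Under the Kimura two-parameter model, d = −½ ln(1 − 2P − Q) − ¼ ln(1 − 2Q).
1 − 2P − Q = 0.343474, giving −½ ln(0.343474) = 0.534322.
1 − 2Q = 0.345076, giving −¼ ln(0.345076) = 0.265998.
d = 0.534322 + 0.265998 = 0.800320.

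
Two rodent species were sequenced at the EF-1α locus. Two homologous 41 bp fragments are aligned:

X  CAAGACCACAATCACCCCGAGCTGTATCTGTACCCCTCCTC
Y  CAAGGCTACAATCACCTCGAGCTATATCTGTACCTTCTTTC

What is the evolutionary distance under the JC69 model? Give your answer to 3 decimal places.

0.260

The sequences differ at 9 of 41 sites (5, 7, 17, 24, 35, 36, 37, 38, 39), so p = 9/41 ≈ 0.219512.
d = −(3/4) ln(1 − 4p/3) = −0.75 ln(1 − 0.292683) = −0.75 ln(0.707317)
  = −0.75 × (-0.346276) = 0.259707 substitutions/site.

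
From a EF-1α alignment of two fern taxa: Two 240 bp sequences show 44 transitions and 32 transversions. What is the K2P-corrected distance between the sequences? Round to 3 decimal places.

P = 44/240 ≈ 0.183333 and Q = 32/240 ≈ 0.133333.
Under the Kimura two-parameter model, d = −½ ln(1 − 2P − Q) − ¼ ln(1 − 2Q).
1 − 2P − Q = 0.500001, giving −½ ln(0.500001) = 0.346573.
1 − 2Q = 0.733334, giving −¼ ln(0.733334) = 0.077539.
d = 0.346573 + 0.077539 = 0.424112.

0.424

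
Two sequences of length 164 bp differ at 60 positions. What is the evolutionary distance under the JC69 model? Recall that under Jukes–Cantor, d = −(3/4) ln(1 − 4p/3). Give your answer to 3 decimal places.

p = 60/164 ≈ 0.365854.
d = −(3/4) ln(1 − 4p/3) = −0.75 ln(1 − 0.487805) = −0.75 ln(0.512195)
  = −0.75 × (-0.669050) = 0.501788 substitutions/site.

0.502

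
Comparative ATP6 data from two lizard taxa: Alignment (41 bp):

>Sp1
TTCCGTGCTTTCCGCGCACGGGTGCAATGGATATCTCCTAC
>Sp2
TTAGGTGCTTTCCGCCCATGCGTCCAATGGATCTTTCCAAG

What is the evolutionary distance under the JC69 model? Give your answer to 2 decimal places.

0.30

The sequences differ at 10 of 41 sites (3, 4, 16, 19, 21, 24, 33, 35, 39, 41), so p = 10/41 ≈ 0.243902.
d = −(3/4) ln(1 − 4p/3) = −0.75 ln(1 − 0.325203) = −0.75 ln(0.674797)
  = −0.75 × (-0.393343) = 0.295007 substitutions/site.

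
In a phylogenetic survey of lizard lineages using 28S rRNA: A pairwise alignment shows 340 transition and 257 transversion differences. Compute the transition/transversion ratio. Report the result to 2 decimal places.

R = 340/257 = 1.322957… ≈ 1.32 (to 2 d.p.).

1.32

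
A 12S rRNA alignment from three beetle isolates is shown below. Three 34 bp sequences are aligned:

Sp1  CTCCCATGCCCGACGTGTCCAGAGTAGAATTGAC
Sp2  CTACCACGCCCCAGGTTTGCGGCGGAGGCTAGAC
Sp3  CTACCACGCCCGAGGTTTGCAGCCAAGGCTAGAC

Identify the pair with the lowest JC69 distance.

Sp1–Sp2: 12/34 differ, p = 0.353, d = 0.477.
Sp1–Sp3: 11/34 differ, p = 0.324, d = 0.423.
Sp2–Sp3: 4/34 differ, p = 0.118, d = 0.128.
The smallest distance is between Sp2 and Sp3.

Sp2 and Sp3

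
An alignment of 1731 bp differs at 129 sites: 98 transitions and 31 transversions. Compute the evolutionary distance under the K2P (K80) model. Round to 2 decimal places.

0.08

P = 98/1731 ≈ 0.056615 and Q = 31/1731 ≈ 0.017909.
Under the Kimura two-parameter model, d = −½ ln(1 − 2P − Q) − ¼ ln(1 − 2Q).
1 − 2P − Q = 0.868861, giving −½ ln(0.868861) = 0.070286.
1 − 2Q = 0.964182, giving −¼ ln(0.964182) = 0.009119.
d = 0.070286 + 0.009119 = 0.079405.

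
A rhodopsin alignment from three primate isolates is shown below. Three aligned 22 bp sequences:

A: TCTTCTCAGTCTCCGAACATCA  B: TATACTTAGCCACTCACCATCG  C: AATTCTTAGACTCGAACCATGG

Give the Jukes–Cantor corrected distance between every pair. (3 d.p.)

d(A,B) = 0.591, d(A,C) = 0.591, d(B,C) = 0.414

A–B: 9/22 sites differ → p ≈ 0.409091, d = −0.75 ln(1 − 0.545455) = 0.591344 ≈ 0.591.
A–C: 9/22 sites differ → p ≈ 0.409091, d = −0.75 ln(1 − 0.545455) = 0.591344 ≈ 0.591.
B–C: 7/22 sites differ → p ≈ 0.318182, d = −0.75 ln(1 − 0.424243) = 0.414052 ≈ 0.414.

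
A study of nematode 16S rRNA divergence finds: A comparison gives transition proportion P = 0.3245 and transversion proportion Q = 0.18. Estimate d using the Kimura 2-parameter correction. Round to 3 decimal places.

0.995

Under the Kimura two-parameter model, d = −½ ln(1 − 2P − Q) − ¼ ln(1 − 2Q).
1 − 2P − Q = 0.171, giving −½ ln(0.171) = 0.883046.
1 − 2Q = 0.64, giving −¼ ln(0.64) = 0.111572.
d = 0.883046 + 0.111572 = 0.994618.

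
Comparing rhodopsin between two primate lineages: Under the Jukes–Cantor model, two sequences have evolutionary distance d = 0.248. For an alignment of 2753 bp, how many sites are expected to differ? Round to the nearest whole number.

581

Invert JC69: p = (3/4)(1 − e^(−4d/3)) = 0.75 × (1 − e^(-0.330667)) = 0.75 × (1 − 0.718444) = 0.211167.
Expected differing sites = pL ≈ 0.211167 × 2753 = 581.342751 ≈ 581.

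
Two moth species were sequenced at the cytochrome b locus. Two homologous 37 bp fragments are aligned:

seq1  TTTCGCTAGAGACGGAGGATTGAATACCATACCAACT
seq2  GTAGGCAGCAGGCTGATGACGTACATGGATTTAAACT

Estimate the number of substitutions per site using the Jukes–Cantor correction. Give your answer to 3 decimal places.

0.957

The sequences differ at 20 of 37 sites, so p = 20/37 ≈ 0.540541.
d = −(3/4) ln(1 − 4p/3) = −0.75 ln(1 − 0.720721) = −0.75 ln(0.279279)
  = −0.75 × (-1.275544) = 0.956658 substitutions/site.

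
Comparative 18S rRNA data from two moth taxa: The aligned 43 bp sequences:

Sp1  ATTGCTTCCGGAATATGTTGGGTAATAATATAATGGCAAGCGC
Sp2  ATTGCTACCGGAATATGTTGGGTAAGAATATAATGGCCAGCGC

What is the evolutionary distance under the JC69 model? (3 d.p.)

The sequences differ at 3 of 43 sites (7, 26, 38), so p = 3/43 ≈ 0.069767.
d = −(3/4) ln(1 − 4p/3) = −0.75 ln(1 − 0.093023) = −0.75 ln(0.906977)
  = −0.75 × (-0.097638) = 0.073229 substitutions/site.

0.073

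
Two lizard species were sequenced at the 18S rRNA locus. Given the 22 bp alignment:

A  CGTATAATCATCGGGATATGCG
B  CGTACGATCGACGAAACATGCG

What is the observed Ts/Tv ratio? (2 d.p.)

Transitions are A↔G and C↔T; transversions are all other mismatches.
Transitions: 6. Transversions: 1.
R = 6/1 = 6.00.

6.00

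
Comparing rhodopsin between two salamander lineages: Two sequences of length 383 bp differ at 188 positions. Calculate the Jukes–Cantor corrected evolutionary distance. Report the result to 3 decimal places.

p = 188/383 ≈ 0.490862.
d = −(3/4) ln(1 − 4p/3) = −0.75 ln(1 − 0.654483) = −0.75 ln(0.345517)
  = −0.75 × (-1.062713) = 0.797035 substitutions/site.

0.797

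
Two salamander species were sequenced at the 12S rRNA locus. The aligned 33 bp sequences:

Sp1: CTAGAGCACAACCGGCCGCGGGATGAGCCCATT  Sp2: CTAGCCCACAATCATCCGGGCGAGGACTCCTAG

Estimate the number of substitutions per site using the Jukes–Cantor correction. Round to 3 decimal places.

0.559

The sequences differ at 13 of 33 sites, so p = 13/33 ≈ 0.393939.
d = −(3/4) ln(1 − 4p/3) = −0.75 ln(1 − 0.525252) = −0.75 ln(0.474748)
  = −0.75 × (-0.744971) = 0.558728 substitutions/site.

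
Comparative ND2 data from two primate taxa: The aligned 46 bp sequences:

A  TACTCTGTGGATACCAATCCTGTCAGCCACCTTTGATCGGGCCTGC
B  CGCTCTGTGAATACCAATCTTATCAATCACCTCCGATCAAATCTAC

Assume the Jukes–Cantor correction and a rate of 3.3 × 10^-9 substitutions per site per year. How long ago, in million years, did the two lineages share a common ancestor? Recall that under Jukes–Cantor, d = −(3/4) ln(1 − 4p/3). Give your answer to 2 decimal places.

The sequences differ at 14 of 46 sites, so p = 14/46 ≈ 0.304348.
d = −(3/4) ln(1 − 4p/3) = −0.75 ln(1 − 0.405797) = −0.75 ln(0.594203)
  = −0.75 × (-0.520534) = 0.390401 substitutions/site.
Under a molecular clock d = 2μt, so t = d/(2μ) = 0.390401 / (2 × 3.3 × 10^-9) = 59.15 million years.

59.15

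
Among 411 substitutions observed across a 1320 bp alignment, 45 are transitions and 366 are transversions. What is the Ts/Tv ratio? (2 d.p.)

R = 45/366 = 0.122950… ≈ 0.12 (to 2 d.p.).

0.12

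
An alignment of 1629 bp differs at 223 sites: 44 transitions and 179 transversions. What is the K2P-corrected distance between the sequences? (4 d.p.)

0.1515

P = 44/1629 ≈ 0.02701 and Q = 179/1629 ≈ 0.109883.
Under the Kimura two-parameter model, d = −½ ln(1 − 2P − Q) − ¼ ln(1 − 2Q).
1 − 2P − Q = 0.836097, giving −½ ln(0.836097) = 0.089505.
1 − 2Q = 0.780234, giving −¼ ln(0.780234) = 0.062040.
d = 0.089505 + 0.062040 = 0.151545.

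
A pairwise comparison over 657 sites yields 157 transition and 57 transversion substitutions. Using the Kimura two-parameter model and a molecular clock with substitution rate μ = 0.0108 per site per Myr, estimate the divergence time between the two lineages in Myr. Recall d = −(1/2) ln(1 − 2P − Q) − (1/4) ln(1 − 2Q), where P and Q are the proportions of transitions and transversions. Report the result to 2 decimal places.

21.46

P = 157/657 ≈ 0.238965 and Q = 57/657 ≈ 0.086758.
Under the Kimura two-parameter model, d = −½ ln(1 − 2P − Q) − ¼ ln(1 − 2Q).
1 − 2P − Q = 0.435312, giving −½ ln(0.435312) = 0.415846.
1 − 2Q = 0.826484, giving −¼ ln(0.826484) = 0.047644.
d = 0.415846 + 0.047644 = 0.463490.
Under a molecular clock d = 2μt, so t = d/(2μ) = 0.463490 / (2 × 0.0108) = 21.46 Myr.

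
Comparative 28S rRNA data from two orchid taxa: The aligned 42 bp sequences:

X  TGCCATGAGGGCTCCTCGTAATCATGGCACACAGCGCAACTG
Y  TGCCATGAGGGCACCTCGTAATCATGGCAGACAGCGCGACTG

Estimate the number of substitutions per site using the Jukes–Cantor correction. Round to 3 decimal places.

0.075

The sequences differ at 3 of 42 sites (13, 30, 38), so p = 3/42 ≈ 0.071429.
d = −(3/4) ln(1 − 4p/3) = −0.75 ln(1 − 0.095239) = −0.75 ln(0.904761)
  = −0.75 × (-0.100084) = 0.075063 substitutions/site.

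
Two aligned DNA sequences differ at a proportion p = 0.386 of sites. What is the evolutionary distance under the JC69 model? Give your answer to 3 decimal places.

d = −(3/4) ln(1 − 4p/3) = −0.75 ln(1 − 0.514667) = −0.75 ln(0.485333)
  = −0.75 × (-0.722920) = 0.542190 substitutions/site.

0.542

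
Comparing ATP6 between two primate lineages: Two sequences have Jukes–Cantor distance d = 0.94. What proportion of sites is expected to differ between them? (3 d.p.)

0.536

p = (3/4)(1 − e^(−4d/3)) = 0.75 × (1 − e^(-1.253333)) = 0.75 × (1 − 0.285551) = 0.535837.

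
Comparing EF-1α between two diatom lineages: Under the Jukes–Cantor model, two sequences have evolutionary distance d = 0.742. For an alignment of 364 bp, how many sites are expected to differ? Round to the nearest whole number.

Invert JC69: p = (3/4)(1 − e^(−4d/3)) = 0.75 × (1 − e^(-0.989333)) = 0.75 × (1 − 0.371825) = 0.471131.
Expected differing sites = pL ≈ 0.471131 × 364 = 171.491684 ≈ 171.

171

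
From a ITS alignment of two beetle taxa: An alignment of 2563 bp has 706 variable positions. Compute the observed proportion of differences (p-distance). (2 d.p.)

0.28

p = 706/2563 = 0.275458… ≈ 0.28 (to 2 d.p.).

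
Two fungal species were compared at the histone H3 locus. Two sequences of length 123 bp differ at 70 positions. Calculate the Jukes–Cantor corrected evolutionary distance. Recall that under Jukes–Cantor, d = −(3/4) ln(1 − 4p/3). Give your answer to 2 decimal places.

1.07

p = 70/123 ≈ 0.569106.
d = −(3/4) ln(1 − 4p/3) = −0.75 ln(1 − 0.758808) = −0.75 ln(0.241192)
  = −0.75 × (-1.422162) = 1.066622 substitutions/site.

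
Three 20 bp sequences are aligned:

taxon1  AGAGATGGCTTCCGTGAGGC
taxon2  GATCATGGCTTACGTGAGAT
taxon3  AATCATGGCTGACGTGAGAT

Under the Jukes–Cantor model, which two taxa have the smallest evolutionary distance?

taxon1–taxon2: 7/20 differ, p = 0.350, d = 0.471.
taxon1–taxon3: 7/20 differ, p = 0.350, d = 0.471.
taxon2–taxon3: 2/20 differ, p = 0.100, d = 0.107.
The smallest distance is between taxon2 and taxon3.

taxon2 and taxon3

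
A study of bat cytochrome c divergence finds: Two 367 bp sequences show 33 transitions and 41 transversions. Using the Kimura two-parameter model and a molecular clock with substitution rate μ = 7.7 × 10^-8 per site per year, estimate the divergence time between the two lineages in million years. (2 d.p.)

P = 33/367 ≈ 0.089918 and Q = 41/367 ≈ 0.111717.
Under the Kimura two-parameter model, d = −½ ln(1 − 2P − Q) − ¼ ln(1 − 2Q).
1 − 2P − Q = 0.708447, giving −½ ln(0.708447) = 0.172340.
1 − 2Q = 0.776566, giving −¼ ln(0.776566) = 0.063218.
d = 0.172340 + 0.063218 = 0.235558.
Under a molecular clock d = 2μt, so t = d/(2μ) = 0.235558 / (2 × 7.7 × 10^-8) = 1.53 million years.

1.53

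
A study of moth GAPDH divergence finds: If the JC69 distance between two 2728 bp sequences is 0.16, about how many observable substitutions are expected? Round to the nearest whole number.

Invert JC69: p = (3/4)(1 − e^(−4d/3)) = 0.75 × (1 − e^(-0.213333)) = 0.75 × (1 − 0.807887) = 0.144085.
Expected differing sites = pL ≈ 0.144085 × 2728 = 393.06388 ≈ 393.

393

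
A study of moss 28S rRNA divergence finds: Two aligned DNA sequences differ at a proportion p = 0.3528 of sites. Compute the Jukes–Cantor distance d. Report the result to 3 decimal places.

d = −(3/4) ln(1 − 4p/3) = −0.75 ln(1 − 0.4704) = −0.75 ln(0.5296)
  = −0.75 × (-0.635633) = 0.476725 substitutions/site.

0.477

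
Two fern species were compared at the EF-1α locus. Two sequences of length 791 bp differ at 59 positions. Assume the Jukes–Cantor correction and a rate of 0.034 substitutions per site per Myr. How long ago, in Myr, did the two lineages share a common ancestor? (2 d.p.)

1.16

p = 59/791 ≈ 0.074589.
d = −(3/4) ln(1 − 4p/3) = −0.75 ln(1 − 0.099452) = −0.75 ln(0.900548)
  = −0.75 × (-0.104752) = 0.078564 substitutions/site.
Under a molecular clock d = 2μt, so t = d/(2μ) = 0.078564 / (2 × 0.034) = 1.16 Myr.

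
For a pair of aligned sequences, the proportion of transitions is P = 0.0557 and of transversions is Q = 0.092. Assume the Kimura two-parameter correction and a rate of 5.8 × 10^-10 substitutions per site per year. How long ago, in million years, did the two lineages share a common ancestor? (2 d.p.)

Under the Kimura two-parameter model, d = −½ ln(1 − 2P − Q) − ¼ ln(1 − 2Q).
1 − 2P − Q = 0.7966, giving −½ ln(0.7966) = 0.113701.
1 − 2Q = 0.816, giving −¼ ln(0.816) = 0.050835.
d = 0.113701 + 0.050835 = 0.164536.
Under a molecular clock d = 2μt, so t = d/(2μ) = 0.164536 / (2 × 5.8 × 10^-10) = 141.84 million years.

141.84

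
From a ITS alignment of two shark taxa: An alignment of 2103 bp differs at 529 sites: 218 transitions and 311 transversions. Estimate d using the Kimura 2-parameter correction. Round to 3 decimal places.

P = 218/2103 ≈ 0.103661 and Q = 311/2103 ≈ 0.147884.
Under the Kimura two-parameter model, d = −½ ln(1 − 2P − Q) − ¼ ln(1 − 2Q).
1 − 2P − Q = 0.644794, giving −½ ln(0.644794) = 0.219412.
1 − 2Q = 0.704232, giving −¼ ln(0.704232) = 0.087662.
d = 0.219412 + 0.087662 = 0.307074.

0.307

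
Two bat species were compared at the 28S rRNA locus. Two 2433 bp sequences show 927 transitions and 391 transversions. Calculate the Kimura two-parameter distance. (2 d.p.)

P = 927/2433 ≈ 0.381011 and Q = 391/2433 ≈ 0.160707.
Under the Kimura two-parameter model, d = −½ ln(1 − 2P − Q) − ¼ ln(1 − 2Q).
1 − 2P − Q = 0.077271, giving −½ ln(0.077271) = 1.280218.
1 − 2Q = 0.678586, giving −¼ ln(0.678586) = 0.096936.
d = 1.280218 + 0.096936 = 1.377154.

1.38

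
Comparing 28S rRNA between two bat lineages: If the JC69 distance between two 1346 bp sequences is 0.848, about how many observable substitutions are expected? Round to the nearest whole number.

684

Invert JC69: p = (3/4)(1 − e^(−4d/3)) = 0.75 × (1 − e^(-1.130667)) = 0.75 × (1 − 0.322818) = 0.507887.
Expected differing sites = pL ≈ 0.507887 × 1346 = 683.615902 ≈ 684.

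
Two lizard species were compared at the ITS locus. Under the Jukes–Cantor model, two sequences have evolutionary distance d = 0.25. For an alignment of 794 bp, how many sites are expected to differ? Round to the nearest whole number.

169

Invert JC69: p = (3/4)(1 − e^(−4d/3)) = 0.75 × (1 − e^(-0.333333)) = 0.75 × (1 − 0.716532) = 0.212601.
Expected differing sites = pL ≈ 0.212601 × 794 = 168.805194 ≈ 169.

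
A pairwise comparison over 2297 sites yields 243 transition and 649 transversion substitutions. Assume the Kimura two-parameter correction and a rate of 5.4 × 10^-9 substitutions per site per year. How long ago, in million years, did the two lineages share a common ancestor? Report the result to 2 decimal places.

P = 243/2297 ≈ 0.10579 and Q = 649/2297 ≈ 0.282542.
Under the Kimura two-parameter model, d = −½ ln(1 − 2P − Q) − ¼ ln(1 − 2Q).
1 − 2P − Q = 0.505878, giving −½ ln(0.505878) = 0.340730.
1 − 2Q = 0.434916, giving −¼ ln(0.434916) = 0.208151.
d = 0.340730 + 0.208151 = 0.548881.
Under a molecular clock d = 2μt, so t = d/(2μ) = 0.548881 / (2 × 5.4 × 10^-9) = 50.82 million years.

50.82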